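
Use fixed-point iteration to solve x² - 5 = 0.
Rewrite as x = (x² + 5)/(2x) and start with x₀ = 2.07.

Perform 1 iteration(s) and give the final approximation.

Equation: x² - 5 = 0
Fixed-point form: x = (x² + 5)/(2x)
x₀ = 2.07

x_1 = g(2.070000) = 2.242729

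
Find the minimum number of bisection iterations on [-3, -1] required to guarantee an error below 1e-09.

We need (b-a)/2^n ≤ 1e-09
(-1 - (-3))/2^n ≤ 1e-09
2/2^n ≤ 1e-09
2^n ≥ 2000000000
n ≥ log₂(2000000000) = 30.90
n ≥ 31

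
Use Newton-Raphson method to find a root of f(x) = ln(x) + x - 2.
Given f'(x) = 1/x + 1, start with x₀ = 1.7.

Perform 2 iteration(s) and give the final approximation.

f(x) = ln(x) + x - 2
f'(x) = 1/x + 1
x₀ = 1.7

Newton-Raphson formula: x_{n+1} = x_n - f(x_n)/f'(x_n)

Iteration 1:
  f(1.700000) = 0.230628
  f'(1.700000) = 1.588235
  x_1 = 1.700000 - 0.230628/1.588235 = 1.554790
Iteration 2:
  f(1.554790) = -0.003870
  f'(1.554790) = 1.643174
  x_2 = 1.554790 - (-0.003870)/1.643174 = 1.557145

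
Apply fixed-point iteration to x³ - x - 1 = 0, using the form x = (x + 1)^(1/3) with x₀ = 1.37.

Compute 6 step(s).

Equation: x³ - x - 1 = 0
Fixed-point form: x = (x + 1)^(1/3)
x₀ = 1.37

x_1 = g(1.370000) = 1.333264
x_2 = g(1.333264) = 1.326339
x_3 = g(1.326339) = 1.325026
x_4 = g(1.325026) = 1.324776
x_5 = g(1.324776) = 1.324729
x_6 = g(1.324729) = 1.324720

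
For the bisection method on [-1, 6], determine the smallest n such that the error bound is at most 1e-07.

We need (b-a)/2^n ≤ 1e-07
(6 - (-1))/2^n ≤ 1e-07
7/2^n ≤ 1e-07
2^n ≥ 70000000
n ≥ log₂(70000000) = 26.06
n ≥ 27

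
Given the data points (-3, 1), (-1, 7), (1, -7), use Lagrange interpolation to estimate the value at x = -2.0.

Lagrange interpolation formula:
P(x) = Σ yᵢ × Lᵢ(x)
where Lᵢ(x) = Π_{j≠i} (x - xⱼ)/(xᵢ - xⱼ)

L_0(-2.0) = (-2.0 - (-1))/(-3 - (-1)) × (-2.0 - 1)/(-3 - 1) = 0.375000
L_1(-2.0) = (-2.0 - (-3))/(-1 - (-3)) × (-2.0 - 1)/(-1 - 1) = 0.750000
L_2(-2.0) = (-2.0 - (-3))/(1 - (-3)) × (-2.0 - (-1))/(1 - (-1)) = -0.125000

P(-2.0) = 1×L_0(-2.0) + 7×L_1(-2.0) + (-7)×L_2(-2.0)
P(-2.0) = 6.500000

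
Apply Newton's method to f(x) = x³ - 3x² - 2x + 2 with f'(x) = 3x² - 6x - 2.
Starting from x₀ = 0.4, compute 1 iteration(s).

f(x) = x³ - 3x² - 2x + 2
f'(x) = 3x² - 6x - 2
x₀ = 0.4

Newton-Raphson formula: x_{n+1} = x_n - f(x_n)/f'(x_n)

Iteration 1:
  f(0.400000) = 0.784000
  f'(0.400000) = -3.920000
  x_1 = 0.400000 - 0.784000/(-3.920000) = 0.600000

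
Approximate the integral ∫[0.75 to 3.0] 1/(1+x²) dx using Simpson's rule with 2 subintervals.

f(x) = 1/(1+x²)
a = 0.75, b = 3.0, n = 2
h = (b - a)/n = 1.125000

Simpson's rule: (h/3)[f(x₀) + 4f(x₁) + 2f(x₂) + ... + f(xₙ)]

x_0 = 0.7500, f(x_0) = 0.640000, coefficient = 1
x_1 = 1.8750, f(x_1) = 0.221453, coefficient = 4
x_2 = 3.0000, f(x_2) = 0.100000, coefficient = 1

I ≈ (1.125000/3) × 1.625813 = 0.609680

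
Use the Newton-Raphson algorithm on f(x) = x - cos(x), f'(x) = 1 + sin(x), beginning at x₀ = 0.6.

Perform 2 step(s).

f(x) = x - cos(x)
f'(x) = 1 + sin(x)
x₀ = 0.6

Newton-Raphson formula: x_{n+1} = x_n - f(x_n)/f'(x_n)

Iteration 1:
  f(0.600000) = -0.225336
  f'(0.600000) = 1.564642
  x_1 = 0.600000 - (-0.225336)/1.564642 = 0.744017
Iteration 2:
  f(0.744017) = 0.008264
  f'(0.744017) = 1.677249
  x_2 = 0.744017 - 0.008264/1.677249 = 0.739090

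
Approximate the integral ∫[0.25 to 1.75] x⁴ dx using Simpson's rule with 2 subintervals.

f(x) = x⁴
a = 0.25, b = 1.75, n = 2
h = (b - a)/n = 0.750000

Simpson's rule: (h/3)[f(x₀) + 4f(x₁) + 2f(x₂) + ... + f(xₙ)]

x_0 = 0.2500, f(x_0) = 0.003906, coefficient = 1
x_1 = 1.0000, f(x_1) = 1.000000, coefficient = 4
x_2 = 1.7500, f(x_2) = 9.378906, coefficient = 1

I ≈ (0.750000/3) × 13.382812 = 3.345703
Exact value: 3.282422
Error: 0.063281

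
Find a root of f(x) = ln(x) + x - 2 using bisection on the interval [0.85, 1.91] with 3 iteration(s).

f(x) = ln(x) + x - 2
Initial interval: [0.85, 1.91]

Iteration 1:
  c_1 = (0.850000 + 1.910000)/2 = 1.380000
  f(c_1) = f(1.380000) = -0.297917
  f(a) × f(c) ≥ 0, new interval: [1.380000, 1.910000]
Iteration 2:
  c_2 = (1.380000 + 1.910000)/2 = 1.645000
  f(c_2) = f(1.645000) = 0.142740
  f(a) × f(c) < 0, new interval: [1.380000, 1.645000]
Iteration 3:
  c_3 = (1.380000 + 1.645000)/2 = 1.512500
  f(c_3) = f(1.512500) = -0.073736
  f(a) × f(c) ≥ 0, new interval: [1.512500, 1.645000]

After 3 iteration(s), the approximation is c_3 = 1.512500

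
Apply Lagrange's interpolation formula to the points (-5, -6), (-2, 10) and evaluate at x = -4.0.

Lagrange interpolation formula:
P(x) = Σ yᵢ × Lᵢ(x)
where Lᵢ(x) = Π_{j≠i} (x - xⱼ)/(xᵢ - xⱼ)

L_0(-4.0) = (-4.0 - (-2))/(-5 - (-2)) = 0.666667
L_1(-4.0) = (-4.0 - (-5))/(-2 - (-5)) = 0.333333

P(-4.0) = (-6)×L_0(-4.0) + 10×L_1(-4.0)
P(-4.0) = -0.666667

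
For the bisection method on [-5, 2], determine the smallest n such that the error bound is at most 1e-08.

We need (b-a)/2^n ≤ 1e-08
(2 - (-5))/2^n ≤ 1e-08
7/2^n ≤ 1e-08
2^n ≥ 700000000
n ≥ log₂(700000000) = 29.38
n ≥ 30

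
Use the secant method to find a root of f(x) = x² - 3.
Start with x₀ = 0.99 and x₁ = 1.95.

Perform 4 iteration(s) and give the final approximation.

f(x) = x² - 3
x₀ = 0.99, x₁ = 1.95

Secant formula: x_{n+1} = x_n - f(x_n)(x_n - x_{n-1})/(f(x_n) - f(x_{n-1}))

Iteration 1:
  f(0.990000) = -2.019900
  f(1.950000) = 0.802500
  x_2 = 1.950000 - 0.802500×(1.950000 - 0.990000)/(0.802500 - (-2.019900))
       = 1.677041
Iteration 2:
  f(1.950000) = 0.802500
  f(1.677041) = -0.187534
  x_3 = 1.677041 - (-0.187534)×(1.677041 - 1.950000)/(-0.187534 - 0.802500)
       = 1.728745
Iteration 3:
  f(1.677041) = -0.187534
  f(1.728745) = -0.011440
  x_4 = 1.728745 - (-0.011440)×(1.728745 - 1.677041)/(-0.011440 - (-0.187534))
       = 1.732104
Iteration 4:
  f(1.728745) = -0.011440
  f(1.732104) = 0.000185
  x_5 = 1.732104 - 0.000185×(1.732104 - 1.728745)/(0.000185 - (-0.011440))
       = 1.732051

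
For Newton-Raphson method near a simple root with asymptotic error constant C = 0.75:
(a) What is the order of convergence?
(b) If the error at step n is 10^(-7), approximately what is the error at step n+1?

(a) Newton-Raphson has quadratic (order 2) convergence near simple roots.
    This means |e_{n+1}| ≈ C|e_n|².

(b) With |e_n| = 10^(-7) and C = 0.75:
    |e_{n+1}| ≈ 0.75 × (10^(-7))² = 0.75 × 10^(-14)

(a) 2 (quadratic); (b) |e_{n+1}| ≈ 7.500e-15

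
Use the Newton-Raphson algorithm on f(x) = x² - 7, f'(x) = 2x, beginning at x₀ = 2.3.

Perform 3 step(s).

f(x) = x² - 7
f'(x) = 2x
x₀ = 2.3

Newton-Raphson formula: x_{n+1} = x_n - f(x_n)/f'(x_n)

Iteration 1:
  f(2.300000) = -1.710000
  f'(2.300000) = 4.600000
  x_1 = 2.300000 - (-1.710000)/4.600000 = 2.671739
Iteration 2:
  f(2.671739) = 0.138190
  f'(2.671739) = 5.343478
  x_2 = 2.671739 - 0.138190/5.343478 = 2.645878
Iteration 3:
  f(2.645878) = 0.000669
  f'(2.645878) = 5.291755
  x_3 = 2.645878 - 0.000669/5.291755 = 2.645751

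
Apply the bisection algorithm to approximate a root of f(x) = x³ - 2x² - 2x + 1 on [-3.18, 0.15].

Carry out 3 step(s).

f(x) = x³ - 2x² - 2x + 1
Initial interval: [-3.18, 0.15]

Iteration 1:
  c_1 = (-3.180000 + 0.150000)/2 = -1.515000
  f(c_1) = f(-1.515000) = -4.037716
  f(a) × f(c) ≥ 0, new interval: [-1.515000, 0.150000]
Iteration 2:
  c_2 = (-1.515000 + 0.150000)/2 = -0.682500
  f(c_2) = f(-0.682500) = 1.115475
  f(a) × f(c) < 0, new interval: [-1.515000, -0.682500]
Iteration 3:
  c_3 = (-1.515000 + (-0.682500))/2 = -1.098750
  f(c_3) = f(-1.098750) = -0.543471
  f(a) × f(c) ≥ 0, new interval: [-1.098750, -0.682500]

After 3 iteration(s), the approximation is c_3 = -1.098750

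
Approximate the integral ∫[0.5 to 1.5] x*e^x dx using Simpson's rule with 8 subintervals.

f(x) = x*e^x
a = 0.5, b = 1.5, n = 8
h = (b - a)/n = 0.125000

Simpson's rule: (h/3)[f(x₀) + 4f(x₁) + 2f(x₂) + ... + f(xₙ)]

x_0 = 0.5000, f(x_0) = 0.824361, coefficient = 1
x_1 = 0.6250, f(x_1) = 1.167654, coefficient = 4
x_2 = 0.7500, f(x_2) = 1.587750, coefficient = 2
x_3 = 0.8750, f(x_3) = 2.099016, coefficient = 4
x_4 = 1.0000, f(x_4) = 2.718282, coefficient = 2
x_5 = 1.1250, f(x_5) = 3.465244, coefficient = 4
x_6 = 1.2500, f(x_6) = 4.362929, coefficient = 2
x_7 = 1.3750, f(x_7) = 5.438230, coefficient = 4
x_8 = 1.5000, f(x_8) = 6.722534, coefficient = 1

I ≈ (0.125000/3) × 73.565392 = 3.065225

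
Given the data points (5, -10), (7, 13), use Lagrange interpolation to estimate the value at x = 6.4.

Lagrange interpolation formula:
P(x) = Σ yᵢ × Lᵢ(x)
where Lᵢ(x) = Π_{j≠i} (x - xⱼ)/(xᵢ - xⱼ)

L_0(6.4) = (6.4 - 7)/(5 - 7) = 0.300000
L_1(6.4) = (6.4 - 5)/(7 - 5) = 0.700000

P(6.4) = (-10)×L_0(6.4) + 13×L_1(6.4)
P(6.4) = 6.100000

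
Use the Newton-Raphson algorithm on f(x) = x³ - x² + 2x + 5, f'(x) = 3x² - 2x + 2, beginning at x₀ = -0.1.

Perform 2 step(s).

f(x) = x³ - x² + 2x + 5
f'(x) = 3x² - 2x + 2
x₀ = -0.1

Newton-Raphson formula: x_{n+1} = x_n - f(x_n)/f'(x_n)

Iteration 1:
  f(-0.100000) = 4.789000
  f'(-0.100000) = 2.230000
  x_1 = -0.100000 - 4.789000/2.230000 = -2.247534
Iteration 2:
  f(-2.247534) = -15.899683
  f'(-2.247534) = 21.649290
  x_2 = -2.247534 - (-15.899683)/21.649290 = -1.513113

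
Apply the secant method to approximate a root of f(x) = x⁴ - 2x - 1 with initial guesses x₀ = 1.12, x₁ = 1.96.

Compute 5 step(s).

f(x) = x⁴ - 2x - 1
x₀ = 1.12, x₁ = 1.96

Secant formula: x_{n+1} = x_n - f(x_n)(x_n - x_{n-1})/(f(x_n) - f(x_{n-1}))

Iteration 1:
  f(1.120000) = -1.666481
  f(1.960000) = 9.837891
  x_2 = 1.960000 - 9.837891×(1.960000 - 1.120000)/(9.837891 - (-1.666481))
       = 1.241679
Iteration 2:
  f(1.960000) = 9.837891
  f(1.241679) = -1.106312
  x_3 = 1.241679 - (-1.106312)×(1.241679 - 1.960000)/(-1.106312 - 9.837891)
       = 1.314292
Iteration 3:
  f(1.241679) = -1.106312
  f(1.314292) = -0.644800
  x_4 = 1.314292 - (-0.644800)×(1.314292 - 1.241679)/(-0.644800 - (-1.106312))
       = 1.415743
Iteration 4:
  f(1.314292) = -0.644800
  f(1.415743) = 0.185841
  x_5 = 1.415743 - 0.185841×(1.415743 - 1.314292)/(0.185841 - (-0.644800))
       = 1.393045
Iteration 5:
  f(1.415743) = 0.185841
  f(1.393045) = -0.020263
  x_6 = 1.393045 - (-0.020263)×(1.393045 - 1.415743)/(-0.020263 - 0.185841)
       = 1.395276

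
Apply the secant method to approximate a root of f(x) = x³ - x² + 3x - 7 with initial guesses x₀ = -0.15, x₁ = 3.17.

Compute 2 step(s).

f(x) = x³ - x² + 3x - 7
x₀ = -0.15, x₁ = 3.17

Secant formula: x_{n+1} = x_n - f(x_n)(x_n - x_{n-1})/(f(x_n) - f(x_{n-1}))

Iteration 1:
  f(-0.150000) = -7.475875
  f(3.170000) = 24.316113
  x_2 = 3.170000 - 24.316113×(3.170000 - (-0.150000))/(24.316113 - (-7.475875))
       = 0.630697
Iteration 2:
  f(3.170000) = 24.316113
  f(0.630697) = -5.254810
  x_3 = 0.630697 - (-5.254810)×(0.630697 - 3.170000)/(-5.254810 - 24.316113)
       = 1.081936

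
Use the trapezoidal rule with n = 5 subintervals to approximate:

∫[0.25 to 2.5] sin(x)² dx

f(x) = sin(x)²
a = 0.25, b = 2.5, n = 5
h = (b - a)/n = 0.450000

Trapezoidal rule: (h/2)[f(x₀) + 2f(x₁) + 2f(x₂) + ... + f(xₙ)]

x_0 = 0.2500, f(x_0) = 0.061209, coefficient = 1
x_1 = 0.7000, f(x_1) = 0.415016, coefficient = 2
x_2 = 1.1500, f(x_2) = 0.833138, coefficient = 2
x_3 = 1.6000, f(x_3) = 0.999147, coefficient = 2
x_4 = 2.0500, f(x_4) = 0.787412, coefficient = 2
x_5 = 2.5000, f(x_5) = 0.358169, coefficient = 1

I ≈ (0.450000/2) × 6.488805 = 1.459981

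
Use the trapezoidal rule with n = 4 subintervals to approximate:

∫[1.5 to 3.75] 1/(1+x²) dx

f(x) = 1/(1+x²)
a = 1.5, b = 3.75, n = 4
h = (b - a)/n = 0.562500

Trapezoidal rule: (h/2)[f(x₀) + 2f(x₁) + 2f(x₂) + ... + f(xₙ)]

x_0 = 1.5000, f(x_0) = 0.307692, coefficient = 1
x_1 = 2.0625, f(x_1) = 0.190335, coefficient = 2
x_2 = 2.6250, f(x_2) = 0.126733, coefficient = 2
x_3 = 3.1875, f(x_3) = 0.089604, coefficient = 2
x_4 = 3.7500, f(x_4) = 0.066390, coefficient = 1

I ≈ (0.562500/2) × 1.187426 = 0.333964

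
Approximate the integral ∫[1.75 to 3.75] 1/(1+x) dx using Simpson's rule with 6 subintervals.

f(x) = 1/(1+x)
a = 1.75, b = 3.75, n = 6
h = (b - a)/n = 0.333333

Simpson's rule: (h/3)[f(x₀) + 4f(x₁) + 2f(x₂) + ... + f(xₙ)]

x_0 = 1.7500, f(x_0) = 0.363636, coefficient = 1
x_1 = 2.0833, f(x_1) = 0.324324, coefficient = 4
x_2 = 2.4167, f(x_2) = 0.292683, coefficient = 2
x_3 = 2.7500, f(x_3) = 0.266667, coefficient = 4
x_4 = 3.0833, f(x_4) = 0.244898, coefficient = 2
x_5 = 3.4167, f(x_5) = 0.226415, coefficient = 4
x_6 = 3.7500, f(x_6) = 0.210526, coefficient = 1

I ≈ (0.333333/3) × 4.918949 = 0.546550
Exact value: 0.546544
Error: 0.000006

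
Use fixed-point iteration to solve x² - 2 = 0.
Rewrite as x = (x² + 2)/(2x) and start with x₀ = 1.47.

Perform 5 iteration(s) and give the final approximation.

Equation: x² - 2 = 0
Fixed-point form: x = (x² + 2)/(2x)
x₀ = 1.47

x_1 = g(1.470000) = 1.415272
x_2 = g(1.415272) = 1.414214
x_3 = g(1.414214) = 1.414214
x_4 = g(1.414214) = 1.414214
x_5 = g(1.414214) = 1.414214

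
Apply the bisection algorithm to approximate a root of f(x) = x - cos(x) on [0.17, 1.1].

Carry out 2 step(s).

f(x) = x - cos(x)
Initial interval: [0.17, 1.1]

Iteration 1:
  c_1 = (0.170000 + 1.100000)/2 = 0.635000
  f(c_1) = f(0.635000) = -0.170072
  f(a) × f(c) ≥ 0, new interval: [0.635000, 1.100000]
Iteration 2:
  c_2 = (0.635000 + 1.100000)/2 = 0.867500
  f(c_2) = f(0.867500) = 0.220765
  f(a) × f(c) < 0, new interval: [0.635000, 0.867500]

After 2 iteration(s), the approximation is c_2 = 0.867500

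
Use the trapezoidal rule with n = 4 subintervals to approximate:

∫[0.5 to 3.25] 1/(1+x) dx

f(x) = 1/(1+x)
a = 0.5, b = 3.25, n = 4
h = (b - a)/n = 0.687500

Trapezoidal rule: (h/2)[f(x₀) + 2f(x₁) + 2f(x₂) + ... + f(xₙ)]

x_0 = 0.5000, f(x_0) = 0.666667, coefficient = 1
x_1 = 1.1875, f(x_1) = 0.457143, coefficient = 2
x_2 = 1.8750, f(x_2) = 0.347826, coefficient = 2
x_3 = 2.5625, f(x_3) = 0.280702, coefficient = 2
x_4 = 3.2500, f(x_4) = 0.235294, coefficient = 1

I ≈ (0.687500/2) × 3.073302 = 1.056448
Exact value: 1.041454
Error: 0.014994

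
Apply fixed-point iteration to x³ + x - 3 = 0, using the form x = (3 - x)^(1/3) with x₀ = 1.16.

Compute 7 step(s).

Equation: x³ + x - 3 = 0
Fixed-point form: x = (3 - x)^(1/3)
x₀ = 1.16

x_1 = g(1.160000) = 1.225385
x_2 = g(1.225385) = 1.210695
x_3 = g(1.210695) = 1.214026
x_4 = g(1.214026) = 1.213272
x_5 = g(1.213272) = 1.213443
x_6 = g(1.213443) = 1.213405
x_7 = g(1.213405) = 1.213413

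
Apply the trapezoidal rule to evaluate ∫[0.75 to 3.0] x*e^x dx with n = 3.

f(x) = x*e^x
a = 0.75, b = 3.0, n = 3
h = (b - a)/n = 0.750000

Trapezoidal rule: (h/2)[f(x₀) + 2f(x₁) + 2f(x₂) + ... + f(xₙ)]

x_0 = 0.7500, f(x_0) = 1.587750, coefficient = 1
x_1 = 1.5000, f(x_1) = 6.722534, coefficient = 2
x_2 = 2.2500, f(x_2) = 21.347406, coefficient = 2
x_3 = 3.0000, f(x_3) = 60.256611, coefficient = 1

I ≈ (0.750000/2) × 117.984239 = 44.244090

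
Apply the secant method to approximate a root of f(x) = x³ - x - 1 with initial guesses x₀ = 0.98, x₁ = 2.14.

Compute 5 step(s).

f(x) = x³ - x - 1
x₀ = 0.98, x₁ = 2.14

Secant formula: x_{n+1} = x_n - f(x_n)(x_n - x_{n-1})/(f(x_n) - f(x_{n-1}))

Iteration 1:
  f(0.980000) = -1.038808
  f(2.140000) = 6.660344
  x_2 = 2.140000 - 6.660344×(2.140000 - 0.980000)/(6.660344 - (-1.038808))
       = 1.136513
Iteration 2:
  f(2.140000) = 6.660344
  f(1.136513) = -0.668523
  x_3 = 1.136513 - (-0.668523)×(1.136513 - 2.140000)/(-0.668523 - 6.660344)
       = 1.228049
Iteration 3:
  f(1.136513) = -0.668523
  f(1.228049) = -0.376024
  x_4 = 1.228049 - (-0.376024)×(1.228049 - 1.136513)/(-0.376024 - (-0.668523))
       = 1.345723
Iteration 4:
  f(1.228049) = -0.376024
  f(1.345723) = 0.091342
  x_5 = 1.345723 - 0.091342×(1.345723 - 1.228049)/(0.091342 - (-0.376024))
       = 1.322725
Iteration 5:
  f(1.345723) = 0.091342
  f(1.322725) = -0.008484
  x_6 = 1.322725 - (-0.008484)×(1.322725 - 1.345723)/(-0.008484 - 0.091342)
       = 1.324679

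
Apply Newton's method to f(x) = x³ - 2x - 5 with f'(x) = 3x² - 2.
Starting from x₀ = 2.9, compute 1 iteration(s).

f(x) = x³ - 2x - 5
f'(x) = 3x² - 2
x₀ = 2.9

Newton-Raphson formula: x_{n+1} = x_n - f(x_n)/f'(x_n)

Iteration 1:
  f(2.900000) = 13.589000
  f'(2.900000) = 23.230000
  x_1 = 2.900000 - 13.589000/23.230000 = 2.315024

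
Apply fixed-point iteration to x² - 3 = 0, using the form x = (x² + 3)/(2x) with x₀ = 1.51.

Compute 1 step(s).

Equation: x² - 3 = 0
Fixed-point form: x = (x² + 3)/(2x)
x₀ = 1.51

x_1 = g(1.510000) = 1.748377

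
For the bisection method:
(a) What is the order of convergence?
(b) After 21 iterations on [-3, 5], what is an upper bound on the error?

(a) Bisection has linear (order 1) convergence; the error is halved each step.

(b) Error bound = (b-a)/2^n = (5 - (-3))/2^{21}
    = 8/2^{21}

(a) 1 (linear); (b) error ≤ 3.81e-06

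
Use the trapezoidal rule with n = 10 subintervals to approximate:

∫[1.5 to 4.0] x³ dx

f(x) = x³
a = 1.5, b = 4.0, n = 10
h = (b - a)/n = 0.250000

Trapezoidal rule: (h/2)[f(x₀) + 2f(x₁) + 2f(x₂) + ... + f(xₙ)]

x_0 = 1.5000, f(x_0) = 3.375000, coefficient = 1
x_1 = 1.7500, f(x_1) = 5.359375, coefficient = 2
x_2 = 2.0000, f(x_2) = 8.000000, coefficient = 2
x_3 = 2.2500, f(x_3) = 11.390625, coefficient = 2
x_4 = 2.5000, f(x_4) = 15.625000, coefficient = 2
x_5 = 2.7500, f(x_5) = 20.796875, coefficient = 2
x_6 = 3.0000, f(x_6) = 27.000000, coefficient = 2
x_7 = 3.2500, f(x_7) = 34.328125, coefficient = 2
x_8 = 3.5000, f(x_8) = 42.875000, coefficient = 2
x_9 = 3.7500, f(x_9) = 52.734375, coefficient = 2
x_10 = 4.0000, f(x_10) = 64.000000, coefficient = 1

I ≈ (0.250000/2) × 503.593750 = 62.949219
Exact value: 62.734375
Error: 0.214844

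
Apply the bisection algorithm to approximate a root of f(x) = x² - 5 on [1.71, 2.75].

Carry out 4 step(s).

f(x) = x² - 5
Initial interval: [1.71, 2.75]

Iteration 1:
  c_1 = (1.710000 + 2.750000)/2 = 2.230000
  f(c_1) = f(2.230000) = -0.027100
  f(a) × f(c) ≥ 0, new interval: [2.230000, 2.750000]
Iteration 2:
  c_2 = (2.230000 + 2.750000)/2 = 2.490000
  f(c_2) = f(2.490000) = 1.200100
  f(a) × f(c) < 0, new interval: [2.230000, 2.490000]
Iteration 3:
  c_3 = (2.230000 + 2.490000)/2 = 2.360000
  f(c_3) = f(2.360000) = 0.569600
  f(a) × f(c) < 0, new interval: [2.230000, 2.360000]
Iteration 4:
  c_4 = (2.230000 + 2.360000)/2 = 2.295000
  f(c_4) = f(2.295000) = 0.267025
  f(a) × f(c) < 0, new interval: [2.230000, 2.295000]

After 4 iteration(s), the approximation is c_4 = 2.295000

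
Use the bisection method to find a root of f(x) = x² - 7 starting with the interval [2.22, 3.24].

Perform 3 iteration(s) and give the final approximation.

f(x) = x² - 7
Initial interval: [2.22, 3.24]

Iteration 1:
  c_1 = (2.220000 + 3.240000)/2 = 2.730000
  f(c_1) = f(2.730000) = 0.452900
  f(a) × f(c) < 0, new interval: [2.220000, 2.730000]
Iteration 2:
  c_2 = (2.220000 + 2.730000)/2 = 2.475000
  f(c_2) = f(2.475000) = -0.874375
  f(a) × f(c) ≥ 0, new interval: [2.475000, 2.730000]
Iteration 3:
  c_3 = (2.475000 + 2.730000)/2 = 2.602500
  f(c_3) = f(2.602500) = -0.226994
  f(a) × f(c) ≥ 0, new interval: [2.602500, 2.730000]

After 3 iteration(s), the approximation is c_3 = 2.602500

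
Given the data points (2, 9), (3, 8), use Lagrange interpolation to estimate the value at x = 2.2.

Lagrange interpolation formula:
P(x) = Σ yᵢ × Lᵢ(x)
where Lᵢ(x) = Π_{j≠i} (x - xⱼ)/(xᵢ - xⱼ)

L_0(2.2) = (2.2 - 3)/(2 - 3) = 0.800000
L_1(2.2) = (2.2 - 2)/(3 - 2) = 0.200000

P(2.2) = 9×L_0(2.2) + 8×L_1(2.2)
P(2.2) = 8.800000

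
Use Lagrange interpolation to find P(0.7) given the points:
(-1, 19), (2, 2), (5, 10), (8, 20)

Lagrange interpolation formula:
P(x) = Σ yᵢ × Lᵢ(x)
where Lᵢ(x) = Π_{j≠i} (x - xⱼ)/(xᵢ - xⱼ)

L_0(0.7) = (0.7 - 2)/(-1 - 2) × (0.7 - 5)/(-1 - 5) × (0.7 - 8)/(-1 - 8) = 0.251895
L_1(0.7) = (0.7 - (-1))/(2 - (-1)) × (0.7 - 5)/(2 - 5) × (0.7 - 8)/(2 - 8) = 0.988204
L_2(0.7) = (0.7 - (-1))/(5 - (-1)) × (0.7 - 2)/(5 - 2) × (0.7 - 8)/(5 - 8) = -0.298759
L_3(0.7) = (0.7 - (-1))/(8 - (-1)) × (0.7 - 2)/(8 - 2) × (0.7 - 5)/(8 - 5) = 0.058660

P(0.7) = 19×L_0(0.7) + 2×L_1(0.7) + 10×L_2(0.7) + 20×L_3(0.7)
P(0.7) = 4.948031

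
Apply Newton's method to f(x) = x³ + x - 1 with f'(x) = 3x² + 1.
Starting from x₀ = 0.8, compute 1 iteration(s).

f(x) = x³ + x - 1
f'(x) = 3x² + 1
x₀ = 0.8

Newton-Raphson formula: x_{n+1} = x_n - f(x_n)/f'(x_n)

Iteration 1:
  f(0.800000) = 0.312000
  f'(0.800000) = 2.920000
  x_1 = 0.800000 - 0.312000/2.920000 = 0.693151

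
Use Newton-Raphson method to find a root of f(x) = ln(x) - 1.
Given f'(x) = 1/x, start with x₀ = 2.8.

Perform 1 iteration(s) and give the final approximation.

f(x) = ln(x) - 1
f'(x) = 1/x
x₀ = 2.8

Newton-Raphson formula: x_{n+1} = x_n - f(x_n)/f'(x_n)

Iteration 1:
  f(2.800000) = 0.029619
  f'(2.800000) = 0.357143
  x_1 = 2.800000 - 0.029619/0.357143 = 2.717066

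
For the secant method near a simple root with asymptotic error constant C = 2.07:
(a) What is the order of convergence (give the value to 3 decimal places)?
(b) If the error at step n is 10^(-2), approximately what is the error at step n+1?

(a) Secant method has superlinear convergence with order φ = (1+√5)/2 ≈ 1.618.
    This means |e_{n+1}| ≈ C|e_n|^1.618.

(b) With |e_n| = 10^(-2) and C = 2.07:
    |e_{n+1}| ≈ 2.07 × (10^(-2))^1.618 = 2.07 × 10^(-3.24)

(a) ≈ 1.618 (golden ratio); (b) |e_{n+1}| ≈ 1.202e-03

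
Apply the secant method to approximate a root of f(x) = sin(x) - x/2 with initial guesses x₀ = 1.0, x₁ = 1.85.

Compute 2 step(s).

f(x) = sin(x) - x/2
x₀ = 1.0, x₁ = 1.85

Secant formula: x_{n+1} = x_n - f(x_n)(x_n - x_{n-1})/(f(x_n) - f(x_{n-1}))

Iteration 1:
  f(1.000000) = 0.341471
  f(1.850000) = 0.036275
  x_2 = 1.850000 - 0.036275×(1.850000 - 1.000000)/(0.036275 - 0.341471)
       = 1.951030
Iteration 2:
  f(1.850000) = 0.036275
  f(1.951030) = -0.046937
  x_3 = 1.951030 - (-0.046937)×(1.951030 - 1.850000)/(-0.046937 - 0.036275)
       = 1.894043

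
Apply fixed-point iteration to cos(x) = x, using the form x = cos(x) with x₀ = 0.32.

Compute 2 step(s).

Equation: cos(x) = x
Fixed-point form: x = cos(x)
x₀ = 0.32

x_1 = g(0.320000) = 0.949235
x_2 = g(0.949235) = 0.582305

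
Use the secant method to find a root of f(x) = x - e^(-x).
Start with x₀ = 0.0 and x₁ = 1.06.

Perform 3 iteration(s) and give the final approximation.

f(x) = x - e^(-x)
x₀ = 0.0, x₁ = 1.06

Secant formula: x_{n+1} = x_n - f(x_n)(x_n - x_{n-1})/(f(x_n) - f(x_{n-1}))

Iteration 1:
  f(0.000000) = -1.000000
  f(1.060000) = 0.713544
  x_2 = 1.060000 - 0.713544×(1.060000 - 0.000000)/(0.713544 - (-1.000000))
       = 0.618601
Iteration 2:
  f(1.060000) = 0.713544
  f(0.618601) = 0.079903
  x_3 = 0.618601 - 0.079903×(0.618601 - 1.060000)/(0.079903 - 0.713544)
       = 0.562940
Iteration 3:
  f(0.618601) = 0.079903
  f(0.562940) = -0.006593
  x_4 = 0.562940 - (-0.006593)×(0.562940 - 0.618601)/(-0.006593 - 0.079903)
       = 0.567182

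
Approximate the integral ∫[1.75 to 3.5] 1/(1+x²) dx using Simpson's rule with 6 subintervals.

f(x) = 1/(1+x²)
a = 1.75, b = 3.5, n = 6
h = (b - a)/n = 0.291667

Simpson's rule: (h/3)[f(x₀) + 4f(x₁) + 2f(x₂) + ... + f(xₙ)]

x_0 = 1.7500, f(x_0) = 0.246154, coefficient = 1
x_1 = 2.0417, f(x_1) = 0.193483, coefficient = 4
x_2 = 2.3333, f(x_2) = 0.155172, coefficient = 2
x_3 = 2.6250, f(x_3) = 0.126733, coefficient = 4
x_4 = 2.9167, f(x_4) = 0.105186, coefficient = 2
x_5 = 3.2083, f(x_5) = 0.088547, coefficient = 4
x_6 = 3.5000, f(x_6) = 0.075472, coefficient = 1

I ≈ (0.291667/3) × 2.477396 = 0.240858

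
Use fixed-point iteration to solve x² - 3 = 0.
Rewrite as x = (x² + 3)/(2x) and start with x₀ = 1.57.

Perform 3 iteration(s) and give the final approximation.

Equation: x² - 3 = 0
Fixed-point form: x = (x² + 3)/(2x)
x₀ = 1.57

x_1 = g(1.570000) = 1.740414
x_2 = g(1.740414) = 1.732071
x_3 = g(1.732071) = 1.732051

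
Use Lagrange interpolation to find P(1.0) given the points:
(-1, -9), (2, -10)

Lagrange interpolation formula:
P(x) = Σ yᵢ × Lᵢ(x)
where Lᵢ(x) = Π_{j≠i} (x - xⱼ)/(xᵢ - xⱼ)

L_0(1.0) = (1.0 - 2)/(-1 - 2) = 0.333333
L_1(1.0) = (1.0 - (-1))/(2 - (-1)) = 0.666667

P(1.0) = (-9)×L_0(1.0) + (-10)×L_1(1.0)
P(1.0) = -9.666667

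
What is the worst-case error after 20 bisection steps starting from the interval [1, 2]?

Bisection error bound: |error| ≤ (b-a)/2^n
|error| ≤ (2 - 1)/2^20 = 1/2^20
|error| ≤ 0.0000009537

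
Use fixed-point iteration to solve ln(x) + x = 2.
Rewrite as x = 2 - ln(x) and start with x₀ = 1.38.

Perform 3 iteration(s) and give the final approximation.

Equation: ln(x) + x = 2
Fixed-point form: x = 2 - ln(x)
x₀ = 1.38

x_1 = g(1.380000) = 1.677917
x_2 = g(1.677917) = 1.482447
x_3 = g(1.482447) = 1.606306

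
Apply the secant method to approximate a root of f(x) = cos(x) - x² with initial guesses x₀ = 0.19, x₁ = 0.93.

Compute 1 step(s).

f(x) = cos(x) - x²
x₀ = 0.19, x₁ = 0.93

Secant formula: x_{n+1} = x_n - f(x_n)(x_n - x_{n-1})/(f(x_n) - f(x_{n-1}))

Iteration 1:
  f(0.190000) = 0.945904
  f(0.930000) = -0.267066
  x_2 = 0.930000 - (-0.267066)×(0.930000 - 0.190000)/(-0.267066 - 0.945904)
       = 0.767070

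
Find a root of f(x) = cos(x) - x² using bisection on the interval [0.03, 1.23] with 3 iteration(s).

f(x) = cos(x) - x²
Initial interval: [0.03, 1.23]

Iteration 1:
  c_1 = (0.030000 + 1.230000)/2 = 0.630000
  f(c_1) = f(0.630000) = 0.411128
  f(a) × f(c) ≥ 0, new interval: [0.630000, 1.230000]
Iteration 2:
  c_2 = (0.630000 + 1.230000)/2 = 0.930000
  f(c_2) = f(0.930000) = -0.267066
  f(a) × f(c) < 0, new interval: [0.630000, 0.930000]
Iteration 3:
  c_3 = (0.630000 + 0.930000)/2 = 0.780000
  f(c_3) = f(0.780000) = 0.102514
  f(a) × f(c) ≥ 0, new interval: [0.780000, 0.930000]

After 3 iteration(s), the approximation is c_3 = 0.780000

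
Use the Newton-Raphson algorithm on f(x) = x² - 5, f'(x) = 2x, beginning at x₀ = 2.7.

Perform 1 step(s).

f(x) = x² - 5
f'(x) = 2x
x₀ = 2.7

Newton-Raphson formula: x_{n+1} = x_n - f(x_n)/f'(x_n)

Iteration 1:
  f(2.700000) = 2.290000
  f'(2.700000) = 5.400000
  x_1 = 2.700000 - 2.290000/5.400000 = 2.275926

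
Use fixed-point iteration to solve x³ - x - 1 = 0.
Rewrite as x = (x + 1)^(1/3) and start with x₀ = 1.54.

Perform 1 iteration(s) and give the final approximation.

Equation: x³ - x - 1 = 0
Fixed-point form: x = (x + 1)^(1/3)
x₀ = 1.54

x_1 = g(1.540000) = 1.364409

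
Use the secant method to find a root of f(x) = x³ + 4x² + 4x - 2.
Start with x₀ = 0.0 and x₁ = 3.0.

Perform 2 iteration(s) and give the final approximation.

f(x) = x³ + 4x² + 4x - 2
x₀ = 0.0, x₁ = 3.0

Secant formula: x_{n+1} = x_n - f(x_n)(x_n - x_{n-1})/(f(x_n) - f(x_{n-1}))

Iteration 1:
  f(0.000000) = -2.000000
  f(3.000000) = 73.000000
  x_2 = 3.000000 - 73.000000×(3.000000 - 0.000000)/(73.000000 - (-2.000000))
       = 0.080000
Iteration 2:
  f(3.000000) = 73.000000
  f(0.080000) = -1.653888
  x_3 = 0.080000 - (-1.653888)×(0.080000 - 3.000000)/(-1.653888 - 73.000000)
       = 0.144690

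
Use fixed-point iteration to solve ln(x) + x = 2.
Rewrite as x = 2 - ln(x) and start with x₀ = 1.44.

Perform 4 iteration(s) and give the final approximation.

Equation: ln(x) + x = 2
Fixed-point form: x = 2 - ln(x)
x₀ = 1.44

x_1 = g(1.440000) = 1.635357
x_2 = g(1.635357) = 1.508139
x_3 = g(1.508139) = 1.589124
x_4 = g(1.589124) = 1.536817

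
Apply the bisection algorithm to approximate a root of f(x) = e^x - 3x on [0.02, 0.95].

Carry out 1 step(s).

f(x) = e^x - 3x
Initial interval: [0.02, 0.95]

Iteration 1:
  c_1 = (0.020000 + 0.950000)/2 = 0.485000
  f(c_1) = f(0.485000) = 0.169175
  f(a) × f(c) ≥ 0, new interval: [0.485000, 0.950000]

After 1 iteration(s), the approximation is c_1 = 0.485000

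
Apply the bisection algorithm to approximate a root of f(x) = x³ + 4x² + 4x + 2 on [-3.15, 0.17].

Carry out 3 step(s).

f(x) = x³ + 4x² + 4x + 2
Initial interval: [-3.15, 0.17]

Iteration 1:
  c_1 = (-3.150000 + 0.170000)/2 = -1.490000
  f(c_1) = f(-1.490000) = 1.612451
  f(a) × f(c) < 0, new interval: [-3.150000, -1.490000]
Iteration 2:
  c_2 = (-3.150000 + (-1.490000))/2 = -2.320000
  f(c_2) = f(-2.320000) = 1.762432
  f(a) × f(c) < 0, new interval: [-3.150000, -2.320000]
Iteration 3:
  c_3 = (-3.150000 + (-2.320000))/2 = -2.735000
  f(c_3) = f(-2.735000) = 0.522485
  f(a) × f(c) < 0, new interval: [-3.150000, -2.735000]

After 3 iteration(s), the approximation is c_3 = -2.735000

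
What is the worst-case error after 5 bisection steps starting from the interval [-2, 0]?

Bisection error bound: |error| ≤ (b-a)/2^n
|error| ≤ (0 - (-2))/2^5 = 2/2^5
|error| ≤ 0.0625000000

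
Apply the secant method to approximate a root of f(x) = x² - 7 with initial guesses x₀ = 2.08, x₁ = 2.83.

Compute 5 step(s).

f(x) = x² - 7
x₀ = 2.08, x₁ = 2.83

Secant formula: x_{n+1} = x_n - f(x_n)(x_n - x_{n-1})/(f(x_n) - f(x_{n-1}))

Iteration 1:
  f(2.080000) = -2.673600
  f(2.830000) = 1.008900
  x_2 = 2.830000 - 1.008900×(2.830000 - 2.080000)/(1.008900 - (-2.673600))
       = 2.624521
Iteration 2:
  f(2.830000) = 1.008900
  f(2.624521) = -0.111888
  x_3 = 2.624521 - (-0.111888)×(2.624521 - 2.830000)/(-0.111888 - 1.008900)
       = 2.645034
Iteration 3:
  f(2.624521) = -0.111888
  f(2.645034) = -0.003794
  x_4 = 2.645034 - (-0.003794)×(2.645034 - 2.624521)/(-0.003794 - (-0.111888))
       = 2.645754
Iteration 4:
  f(2.645034) = -0.003794
  f(2.645754) = 0.000015
  x_5 = 2.645754 - 0.000015×(2.645754 - 2.645034)/(0.000015 - (-0.003794))
       = 2.645751
Iteration 5:
  f(2.645754) = 0.000015
  f(2.645751) = 0.000000
  x_6 = 2.645751 - 0.000000×(2.645751 - 2.645754)/(0.000000 - 0.000015)
       = 2.645751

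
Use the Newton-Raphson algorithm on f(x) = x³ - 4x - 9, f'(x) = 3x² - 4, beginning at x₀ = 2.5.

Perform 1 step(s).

f(x) = x³ - 4x - 9
f'(x) = 3x² - 4
x₀ = 2.5

Newton-Raphson formula: x_{n+1} = x_n - f(x_n)/f'(x_n)

Iteration 1:
  f(2.500000) = -3.375000
  f'(2.500000) = 14.750000
  x_1 = 2.500000 - (-3.375000)/14.750000 = 2.728814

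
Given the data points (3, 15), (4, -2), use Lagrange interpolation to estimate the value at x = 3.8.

Lagrange interpolation formula:
P(x) = Σ yᵢ × Lᵢ(x)
where Lᵢ(x) = Π_{j≠i} (x - xⱼ)/(xᵢ - xⱼ)

L_0(3.8) = (3.8 - 4)/(3 - 4) = 0.200000
L_1(3.8) = (3.8 - 3)/(4 - 3) = 0.800000

P(3.8) = 15×L_0(3.8) + (-2)×L_1(3.8)
P(3.8) = 1.400000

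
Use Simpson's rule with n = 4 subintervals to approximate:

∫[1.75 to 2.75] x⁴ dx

f(x) = x⁴
a = 1.75, b = 2.75, n = 4
h = (b - a)/n = 0.250000

Simpson's rule: (h/3)[f(x₀) + 4f(x₁) + 2f(x₂) + ... + f(xₙ)]

x_0 = 1.7500, f(x_0) = 9.378906, coefficient = 1
x_1 = 2.0000, f(x_1) = 16.000000, coefficient = 4
x_2 = 2.2500, f(x_2) = 25.628906, coefficient = 2
x_3 = 2.5000, f(x_3) = 39.062500, coefficient = 4
x_4 = 2.7500, f(x_4) = 57.191406, coefficient = 1

I ≈ (0.250000/3) × 338.078125 = 28.173177
Exact value: 28.172656
Error: 0.000521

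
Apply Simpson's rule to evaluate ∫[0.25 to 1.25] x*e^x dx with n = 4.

f(x) = x*e^x
a = 0.25, b = 1.25, n = 4
h = (b - a)/n = 0.250000

Simpson's rule: (h/3)[f(x₀) + 4f(x₁) + 2f(x₂) + ... + f(xₙ)]

x_0 = 0.2500, f(x_0) = 0.321006, coefficient = 1
x_1 = 0.5000, f(x_1) = 0.824361, coefficient = 4
x_2 = 0.7500, f(x_2) = 1.587750, coefficient = 2
x_3 = 1.0000, f(x_3) = 2.718282, coefficient = 4
x_4 = 1.2500, f(x_4) = 4.362929, coefficient = 1

I ≈ (0.250000/3) × 22.030005 = 1.835834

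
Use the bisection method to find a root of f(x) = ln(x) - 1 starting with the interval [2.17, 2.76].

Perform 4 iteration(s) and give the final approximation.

f(x) = ln(x) - 1
Initial interval: [2.17, 2.76]

Iteration 1:
  c_1 = (2.170000 + 2.760000)/2 = 2.465000
  f(c_1) = f(2.465000) = -0.097808
  f(a) × f(c) ≥ 0, new interval: [2.465000, 2.760000]
Iteration 2:
  c_2 = (2.465000 + 2.760000)/2 = 2.612500
  f(c_2) = f(2.612500) = -0.039692
  f(a) × f(c) ≥ 0, new interval: [2.612500, 2.760000]
Iteration 3:
  c_3 = (2.612500 + 2.760000)/2 = 2.686250
  f(c_3) = f(2.686250) = -0.011854
  f(a) × f(c) ≥ 0, new interval: [2.686250, 2.760000]
Iteration 4:
  c_4 = (2.686250 + 2.760000)/2 = 2.723125
  f(c_4) = f(2.723125) = 0.001780
  f(a) × f(c) < 0, new interval: [2.686250, 2.723125]

After 4 iteration(s), the approximation is c_4 = 2.723125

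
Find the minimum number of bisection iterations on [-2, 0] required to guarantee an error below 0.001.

We need (b-a)/2^n ≤ 0.001
(0 - (-2))/2^n ≤ 0.001
2/2^n ≤ 0.001
2^n ≥ 2000
n ≥ log₂(2000) = 10.97
n ≥ 11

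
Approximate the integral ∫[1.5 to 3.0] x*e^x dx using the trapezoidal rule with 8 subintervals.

f(x) = x*e^x
a = 1.5, b = 3.0, n = 8
h = (b - a)/n = 0.187500

Trapezoidal rule: (h/2)[f(x₀) + 2f(x₁) + 2f(x₂) + ... + f(xₙ)]

x_0 = 1.5000, f(x_0) = 6.722534, coefficient = 1
x_1 = 1.6875, f(x_1) = 9.122539, coefficient = 2
x_2 = 1.8750, f(x_2) = 12.226536, coefficient = 2
x_3 = 2.0625, f(x_3) = 16.222819, coefficient = 2
x_4 = 2.2500, f(x_4) = 21.347406, coefficient = 2
x_5 = 2.4375, f(x_5) = 27.895710, coefficient = 2
x_6 = 2.6250, f(x_6) = 36.237007, coefficient = 2
x_7 = 2.8125, f(x_7) = 46.832330, coefficient = 2
x_8 = 3.0000, f(x_8) = 60.256611, coefficient = 1

I ≈ (0.187500/2) × 406.747837 = 38.132610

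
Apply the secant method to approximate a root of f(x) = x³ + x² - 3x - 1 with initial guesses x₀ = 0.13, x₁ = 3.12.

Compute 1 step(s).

f(x) = x³ + x² - 3x - 1
x₀ = 0.13, x₁ = 3.12

Secant formula: x_{n+1} = x_n - f(x_n)(x_n - x_{n-1})/(f(x_n) - f(x_{n-1}))

Iteration 1:
  f(0.130000) = -1.370903
  f(3.120000) = 29.745728
  x_2 = 3.120000 - 29.745728×(3.120000 - 0.130000)/(29.745728 - (-1.370903))
       = 0.261730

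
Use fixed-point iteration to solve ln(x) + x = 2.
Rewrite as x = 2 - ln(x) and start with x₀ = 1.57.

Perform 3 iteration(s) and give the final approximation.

Equation: ln(x) + x = 2
Fixed-point form: x = 2 - ln(x)
x₀ = 1.57

x_1 = g(1.570000) = 1.548924
x_2 = g(1.548924) = 1.562439
x_3 = g(1.562439) = 1.553752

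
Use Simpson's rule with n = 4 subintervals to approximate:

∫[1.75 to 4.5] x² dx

f(x) = x²
a = 1.75, b = 4.5, n = 4
h = (b - a)/n = 0.687500

Simpson's rule: (h/3)[f(x₀) + 4f(x₁) + 2f(x₂) + ... + f(xₙ)]

x_0 = 1.7500, f(x_0) = 3.062500, coefficient = 1
x_1 = 2.4375, f(x_1) = 5.941406, coefficient = 4
x_2 = 3.1250, f(x_2) = 9.765625, coefficient = 2
x_3 = 3.8125, f(x_3) = 14.535156, coefficient = 4
x_4 = 4.5000, f(x_4) = 20.250000, coefficient = 1

I ≈ (0.687500/3) × 124.750000 = 28.588542
Exact value: 28.588542
Error: 0.000000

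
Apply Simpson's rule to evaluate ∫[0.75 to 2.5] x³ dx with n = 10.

f(x) = x³
a = 0.75, b = 2.5, n = 10
h = (b - a)/n = 0.175000

Simpson's rule: (h/3)[f(x₀) + 4f(x₁) + 2f(x₂) + ... + f(xₙ)]

x_0 = 0.7500, f(x_0) = 0.421875, coefficient = 1
x_1 = 0.9250, f(x_1) = 0.791453, coefficient = 4
x_2 = 1.1000, f(x_2) = 1.331000, coefficient = 2
x_3 = 1.2750, f(x_3) = 2.072672, coefficient = 4
x_4 = 1.4500, f(x_4) = 3.048625, coefficient = 2
x_5 = 1.6250, f(x_5) = 4.291016, coefficient = 4
x_6 = 1.8000, f(x_6) = 5.832000, coefficient = 2
x_7 = 1.9750, f(x_7) = 7.703734, coefficient = 4
x_8 = 2.1500, f(x_8) = 9.938375, coefficient = 2
x_9 = 2.3250, f(x_9) = 12.568078, coefficient = 4
x_10 = 2.5000, f(x_10) = 15.625000, coefficient = 1

I ≈ (0.175000/3) × 166.054688 = 9.686523
Exact value: 9.686523
Error: 0.000000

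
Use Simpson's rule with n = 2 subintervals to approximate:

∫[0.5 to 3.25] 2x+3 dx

f(x) = 2x+3
a = 0.5, b = 3.25, n = 2
h = (b - a)/n = 1.375000

Simpson's rule: (h/3)[f(x₀) + 4f(x₁) + 2f(x₂) + ... + f(xₙ)]

x_0 = 0.5000, f(x_0) = 4.000000, coefficient = 1
x_1 = 1.8750, f(x_1) = 6.750000, coefficient = 4
x_2 = 3.2500, f(x_2) = 9.500000, coefficient = 1

I ≈ (1.375000/3) × 40.500000 = 18.562500
Exact value: 18.562500
Error: 0.000000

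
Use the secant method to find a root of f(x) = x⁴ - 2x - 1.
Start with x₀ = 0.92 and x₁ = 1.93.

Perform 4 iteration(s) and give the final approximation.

f(x) = x⁴ - 2x - 1
x₀ = 0.92, x₁ = 1.93

Secant formula: x_{n+1} = x_n - f(x_n)(x_n - x_{n-1})/(f(x_n) - f(x_{n-1}))

Iteration 1:
  f(0.920000) = -2.123607
  f(1.930000) = 9.014880
  x_2 = 1.930000 - 9.014880×(1.930000 - 0.920000)/(9.014880 - (-2.123607))
       = 1.112561
Iteration 2:
  f(1.930000) = 9.014880
  f(1.112561) = -1.692991
  x_3 = 1.112561 - (-1.692991)×(1.112561 - 1.930000)/(-1.692991 - 9.014880)
       = 1.241804
Iteration 3:
  f(1.112561) = -1.692991
  f(1.241804) = -1.105604
  x_4 = 1.241804 - (-1.105604)×(1.241804 - 1.112561)/(-1.105604 - (-1.692991))
       = 1.485070
Iteration 4:
  f(1.241804) = -1.105604
  f(1.485070) = 0.893800
  x_5 = 1.485070 - 0.893800×(1.485070 - 1.241804)/(0.893800 - (-1.105604))
       = 1.376322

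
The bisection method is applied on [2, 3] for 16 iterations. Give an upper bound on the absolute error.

Bisection error bound: |error| ≤ (b-a)/2^n
|error| ≤ (3 - 2)/2^16 = 1/2^16
|error| ≤ 0.0000152588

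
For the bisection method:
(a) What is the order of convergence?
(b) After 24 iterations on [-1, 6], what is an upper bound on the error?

(a) Bisection has linear (order 1) convergence; the error is halved each step.

(b) Error bound = (b-a)/2^n = (6 - (-1))/2^{24}
    = 7/2^{24}

(a) 1 (linear); (b) error ≤ 4.17e-07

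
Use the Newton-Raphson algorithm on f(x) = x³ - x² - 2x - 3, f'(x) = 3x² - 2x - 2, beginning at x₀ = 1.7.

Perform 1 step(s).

f(x) = x³ - x² - 2x - 3
f'(x) = 3x² - 2x - 2
x₀ = 1.7

Newton-Raphson formula: x_{n+1} = x_n - f(x_n)/f'(x_n)

Iteration 1:
  f(1.700000) = -4.377000
  f'(1.700000) = 3.270000
  x_1 = 1.700000 - (-4.377000)/3.270000 = 3.038532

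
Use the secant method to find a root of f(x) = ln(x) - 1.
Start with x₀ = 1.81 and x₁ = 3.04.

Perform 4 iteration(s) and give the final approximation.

f(x) = ln(x) - 1
x₀ = 1.81, x₁ = 3.04

Secant formula: x_{n+1} = x_n - f(x_n)(x_n - x_{n-1})/(f(x_n) - f(x_{n-1}))

Iteration 1:
  f(1.810000) = -0.406673
  f(3.040000) = 0.111858
  x_2 = 3.040000 - 0.111858×(3.040000 - 1.810000)/(0.111858 - (-0.406673))
       = 2.774664
Iteration 2:
  f(3.040000) = 0.111858
  f(2.774664) = 0.020530
  x_3 = 2.774664 - 0.020530×(2.774664 - 3.040000)/(0.020530 - 0.111858)
       = 2.715019
Iteration 3:
  f(2.774664) = 0.020530
  f(2.715019) = -0.001201
  x_4 = 2.715019 - (-0.001201)×(2.715019 - 2.774664)/(-0.001201 - 0.020530)
       = 2.718316
Iteration 4:
  f(2.715019) = -0.001201
  f(2.718316) = 0.000012
  x_5 = 2.718316 - 0.000012×(2.718316 - 2.715019)/(0.000012 - (-0.001201))
       = 2.718282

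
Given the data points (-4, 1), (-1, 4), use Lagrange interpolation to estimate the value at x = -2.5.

Lagrange interpolation formula:
P(x) = Σ yᵢ × Lᵢ(x)
where Lᵢ(x) = Π_{j≠i} (x - xⱼ)/(xᵢ - xⱼ)

L_0(-2.5) = (-2.5 - (-1))/(-4 - (-1)) = 0.500000
L_1(-2.5) = (-2.5 - (-4))/(-1 - (-4)) = 0.500000

P(-2.5) = 1×L_0(-2.5) + 4×L_1(-2.5)
P(-2.5) = 2.500000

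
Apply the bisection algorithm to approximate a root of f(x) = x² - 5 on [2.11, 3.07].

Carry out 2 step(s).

f(x) = x² - 5
Initial interval: [2.11, 3.07]

Iteration 1:
  c_1 = (2.110000 + 3.070000)/2 = 2.590000
  f(c_1) = f(2.590000) = 1.708100
  f(a) × f(c) < 0, new interval: [2.110000, 2.590000]
Iteration 2:
  c_2 = (2.110000 + 2.590000)/2 = 2.350000
  f(c_2) = f(2.350000) = 0.522500
  f(a) × f(c) < 0, new interval: [2.110000, 2.350000]

After 2 iteration(s), the approximation is c_2 = 2.350000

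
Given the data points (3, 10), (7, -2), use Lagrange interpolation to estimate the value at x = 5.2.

Lagrange interpolation formula:
P(x) = Σ yᵢ × Lᵢ(x)
where Lᵢ(x) = Π_{j≠i} (x - xⱼ)/(xᵢ - xⱼ)

L_0(5.2) = (5.2 - 7)/(3 - 7) = 0.450000
L_1(5.2) = (5.2 - 3)/(7 - 3) = 0.550000

P(5.2) = 10×L_0(5.2) + (-2)×L_1(5.2)
P(5.2) = 3.400000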